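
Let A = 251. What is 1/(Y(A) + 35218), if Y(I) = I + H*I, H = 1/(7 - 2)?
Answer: 5/177596 ≈ 2.8154e-5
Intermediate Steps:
H = ⅕ (H = 1/5 = ⅕ ≈ 0.20000)
Y(I) = 6*I/5 (Y(I) = I + I/5 = 6*I/5)
1/(Y(A) + 35218) = 1/((6/5)*251 + 35218) = 1/(1506/5 + 35218) = 1/(177596/5) = 5/177596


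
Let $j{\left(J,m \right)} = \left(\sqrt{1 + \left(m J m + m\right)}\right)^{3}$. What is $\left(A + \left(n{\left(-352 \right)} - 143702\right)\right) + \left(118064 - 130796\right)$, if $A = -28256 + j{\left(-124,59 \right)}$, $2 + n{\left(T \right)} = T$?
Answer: $-185044 - 1726336 i \sqrt{26974} \approx -1.8504 \cdot 10^{5} - 2.8353 \cdot 10^{8} i$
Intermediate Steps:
$n{\left(T \right)} = -2 + T$
$j{\left(J,m \right)} = \left(1 + m + J m^{2}\right)^{\frac{3}{2}}$ ($j{\left(J,m \right)} = \left(\sqrt{1 + \left(J m m + m\right)}\right)^{3} = \left(\sqrt{1 + \left(J m^{2} + m\right)}\right)^{3} = \left(\sqrt{1 + \left(m + J m^{2}\right)}\right)^{3} = \left(\sqrt{1 + m + J m^{2}}\right)^{3} = \left(1 + m + J m^{2}\right)^{\frac{3}{2}}$)
$A = -28256 - 1726336 i \sqrt{26974}$ ($A = -28256 + \left(1 + 59 - 124 \cdot 59^{2}\right)^{\frac{3}{2}} = -28256 + \left(1 + 59 - 431644\right)^{\frac{3}{2}} = -28256 + \left(-431584\right)^{\frac{3}{2}} = -28256 - 1726336 i \sqrt{26974} \approx -28256.0 - 2.8353 \cdot 10^{8} i$)
$\left(A + \left(n{\left(-352 \right)} - 143702\right)\right) + \left(118064 - 130796\right) = \left(\left(-28256 - 1726336 i \sqrt{26974}\right) - 144056\right) + \left(118064 - 130796\right) = \left(\left(-28256 - 1726336 i \sqrt{26974}\right) - 144056\right) - 12732 = \left(-172312 - 1726336 i \sqrt{26974}\right) - 12732 = -185044 - 1726336 i \sqrt{26974}$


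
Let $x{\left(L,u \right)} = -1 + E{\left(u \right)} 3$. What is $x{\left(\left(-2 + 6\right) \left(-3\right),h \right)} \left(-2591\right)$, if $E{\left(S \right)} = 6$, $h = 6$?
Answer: $-44047$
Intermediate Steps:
$x{\left(L,u \right)} = 17$ ($x{\left(L,u \right)} = -1 + 6 \cdot 3 = -1 + 18 = 17$)
$x{\left(\left(-2 + 6\right) \left(-3\right),h \right)} \left(-2591\right) = 17 \left(-2591\right) = -44047$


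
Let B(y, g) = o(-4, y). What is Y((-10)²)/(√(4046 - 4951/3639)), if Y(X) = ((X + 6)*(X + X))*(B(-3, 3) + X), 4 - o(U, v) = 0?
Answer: 2204800*√53560414077/14718443 ≈ 34668.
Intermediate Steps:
o(U, v) = 4 (o(U, v) = 4 - 1*0 = 4 + 0 = 4)
B(y, g) = 4
Y(X) = 2*X*(4 + X)*(6 + X) (Y(X) = ((X + 6)*(X + X))*(4 + X) = ((6 + X)*(2*X))*(4 + X) = (2*X*(6 + X))*(4 + X) = 2*X*(4 + X)*(6 + X))
Y((-10)²)/(√(4046 - 4951/3639)) = (2*(-10)²*(24 + ((-10)²)² + 10*(-10)²))/(√(4046 - 4951/3639)) = (2*100*(24 + 100² + 10*100))/(√(4046 - 4951*1/3639)) = (2*100*(24 + 10000 + 1000))/(√(4046 - 4951/3639)) = (2*100*11024)/(√(14718443/3639)) = 2204800/((√53560414077/3639)) = 2204800*(√53560414077/14718443) = 2204800*√53560414077/14718443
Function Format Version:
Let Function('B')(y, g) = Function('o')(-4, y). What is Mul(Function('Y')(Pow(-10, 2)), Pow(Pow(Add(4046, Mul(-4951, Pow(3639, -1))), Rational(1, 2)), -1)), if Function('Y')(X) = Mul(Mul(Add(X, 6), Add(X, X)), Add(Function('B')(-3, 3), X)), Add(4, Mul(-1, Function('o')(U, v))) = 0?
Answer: Mul(Rational(2204800, 14718443), Pow(53560414077, Rational(1, 2))) ≈ 34668.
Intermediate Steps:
Function('o')(U, v) = 4 (Function('o')(U, v) = Add(4, Mul(-1, 0)) = Add(4, 0) = 4)
Function('B')(y, g) = 4
Function('Y')(X) = Mul(2, X, Add(4, X), Add(6, X)) (Function('Y')(X) = Mul(Mul(Add(X, 6), Add(X, X)), Add(4, X)) = Mul(Mul(Add(6, X), Mul(2, X)), Add(4, X)) = Mul(Mul(2, X, Add(6, X)), Add(4, X)) = Mul(2, X, Add(4, X), Add(6, X)))
Mul(Function('Y')(Pow(-10, 2)), Pow(Pow(Add(4046, Mul(-4951, Pow(3639, -1))), Rational(1, 2)), -1)) = Mul(Mul(2, Pow(-10, 2), Add(24, Pow(Pow(-10, 2), 2), Mul(10, Pow(-10, 2)))), Pow(Pow(Add(4046, Mul(-4951, Pow(3639, -1))), Rational(1, 2)), -1)) = Mul(Mul(2, 100, Add(24, Pow(100, 2), Mul(10, 100))), Pow(Pow(Add(4046, Mul(-4951, Rational(1, 3639))), Rational(1, 2)), -1)) = Mul(Mul(2, 100, Add(24, 10000, 1000)), Pow(Pow(Add(4046, Rational(-4951, 3639)), Rational(1, 2)), -1)) = Mul(Mul(2, 100, 11024), Pow(Pow(Rational(14718443, 3639), Rational(1, 2)), -1)) = Mul(2204800, Pow(Mul(Rational(1, 3639), Pow(53560414077, Rational(1, 2))), -1)) = Mul(2204800, Mul(Rational(1, 14718443), Pow(53560414077, Rational(1, 2)))) = Mul(Rational(2204800, 14718443), Pow(53560414077, Rational(1, 2)))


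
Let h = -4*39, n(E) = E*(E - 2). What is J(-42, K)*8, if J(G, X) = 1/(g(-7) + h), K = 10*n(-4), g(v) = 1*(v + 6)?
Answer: -8/157 ≈ -0.050955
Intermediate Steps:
g(v) = 6 + v (g(v) = 1*(6 + v) = 6 + v)
n(E) = E*(-2 + E)
K = 240 (K = 10*(-4*(-2 - 4)) = 10*(-4*(-6)) = 10*24 = 240)
h = -156
J(G, X) = -1/157 (J(G, X) = 1/((6 - 7) - 156) = 1/(-1 - 156) = 1/(-157) = -1/157)
J(-42, K)*8 = -1/157*8 = -8/157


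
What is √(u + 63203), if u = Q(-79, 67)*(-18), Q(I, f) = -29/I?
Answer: √394408685/79 ≈ 251.39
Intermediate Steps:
u = -522/79 (u = -29/(-79)*(-18) = -29*(-1/79)*(-18) = (29/79)*(-18) = -522/79 ≈ -6.6076)
√(u + 63203) = √(-522/79 + 63203) = √(4992515/79) = √394408685/79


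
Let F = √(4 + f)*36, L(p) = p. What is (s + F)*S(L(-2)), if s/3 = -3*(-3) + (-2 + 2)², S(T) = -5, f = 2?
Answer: -135 - 180*√6 ≈ -575.91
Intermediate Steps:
F = 36*√6 (F = √(4 + 2)*36 = √6*36 = 36*√6 ≈ 88.182)
s = 27 (s = 3*(-3*(-3) + (-2 + 2)²) = 3*(9 + 0²) = 3*(9 + 0) = 3*9 = 27)
(s + F)*S(L(-2)) = (27 + 36*√6)*(-5) = -135 - 180*√6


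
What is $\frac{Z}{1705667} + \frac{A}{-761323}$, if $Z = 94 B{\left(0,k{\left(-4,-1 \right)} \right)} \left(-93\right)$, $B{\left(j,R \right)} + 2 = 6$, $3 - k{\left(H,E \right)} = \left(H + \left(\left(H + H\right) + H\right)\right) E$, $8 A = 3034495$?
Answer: $- \frac{5388813524477}{10388508139528} \approx -0.51873$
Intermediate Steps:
$A = \frac{3034495}{8}$ ($A = \frac{1}{8} \cdot 3034495 = \frac{3034495}{8} \approx 3.7931 \cdot 10^{5}$)
$k{\left(H,E \right)} = 3 - 4 E H$ ($k{\left(H,E \right)} = 3 - \left(H + \left(\left(H + H\right) + H\right)\right) E = 3 - \left(H + \left(2 H + H\right)\right) E = 3 - \left(H + 3 H\right) E = 3 - 4 H E = 3 - 4 E H$)
$B{\left(j,R \right)} = 4$ ($B{\left(j,R \right)} = -2 + 6 = 4$)
$Z = -34968$ ($Z = 94 \cdot 4 \left(-93\right) = 376 \left(-93\right) = -34968$)
$\frac{Z}{1705667} + \frac{A}{-761323} = - \frac{34968}{1705667} + \frac{3034495}{8 \left(-761323\right)} = \left(-34968\right) \frac{1}{1705667} + \frac{3034495}{8} \left(- \frac{1}{761323}\right) = - \frac{34968}{1705667} - \frac{3034495}{6090584} = - \frac{5388813524477}{10388508139528}$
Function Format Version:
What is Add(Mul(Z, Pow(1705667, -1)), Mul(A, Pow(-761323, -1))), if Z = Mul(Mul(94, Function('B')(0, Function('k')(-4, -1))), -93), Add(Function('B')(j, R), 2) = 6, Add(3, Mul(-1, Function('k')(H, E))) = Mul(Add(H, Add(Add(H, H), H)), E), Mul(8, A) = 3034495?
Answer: Rational(-5388813524477, 10388508139528) ≈ -0.51873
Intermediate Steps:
A = Rational(3034495, 8) (A = Mul(Rational(1, 8), 3034495) = Rational(3034495, 8) ≈ 3.7931e+5)
Function('k')(H, E) = Add(3, Mul(-4, E, H)) (Function('k')(H, E) = Add(3, Mul(-1, Mul(Add(H, Add(Add(H, H), H)), E))) = Add(3, Mul(-1, Mul(Add(H, Add(Mul(2, H), H)), E))) = Add(3, Mul(-1, Mul(Add(H, Mul(3, H)), E))) = Add(3, Mul(-1, Mul(Mul(4, H), E))) = Add(3, Mul(-1, Mul(4, E, H))) = Add(3, Mul(-4, E, H)))
Function('B')(j, R) = 4 (Function('B')(j, R) = Add(-2, 6) = 4)
Z = -34968 (Z = Mul(Mul(94, 4), -93) = Mul(376, -93) = -34968)
Add(Mul(Z, Pow(1705667, -1)), Mul(A, Pow(-761323, -1))) = Add(Mul(-34968, Pow(1705667, -1)), Mul(Rational(3034495, 8), Pow(-761323, -1))) = Add(Mul(-34968, Rational(1, 1705667)), Mul(Rational(3034495, 8), Rational(-1, 761323))) = Add(Rational(-34968, 1705667), Rational(-3034495, 6090584)) = Rational(-5388813524477, 10388508139528)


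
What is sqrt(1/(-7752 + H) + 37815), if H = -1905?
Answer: sqrt(391837554142)/3219 ≈ 194.46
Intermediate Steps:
sqrt(1/(-7752 + H) + 37815) = sqrt(1/(-7752 - 1905) + 37815) = sqrt(1/(-9657) + 37815) = sqrt(-1/9657 + 37815) = sqrt(365179454/9657) = sqrt(391837554142)/3219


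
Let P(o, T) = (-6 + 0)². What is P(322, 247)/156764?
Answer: 9/39191 ≈ 0.00022964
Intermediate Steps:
P(o, T) = 36 (P(o, T) = (-6)² = 36)
P(322, 247)/156764 = 36/156764 = 36*(1/156764) = 9/39191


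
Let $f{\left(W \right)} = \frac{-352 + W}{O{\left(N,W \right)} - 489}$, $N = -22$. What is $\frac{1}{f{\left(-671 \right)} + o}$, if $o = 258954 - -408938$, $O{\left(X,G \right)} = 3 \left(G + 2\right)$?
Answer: $\frac{832}{555686485} \approx 1.4972 \cdot 10^{-6}$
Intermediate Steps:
$O{\left(X,G \right)} = 6 + 3 G$ ($O{\left(X,G \right)} = 3 \left(2 + G\right) = 6 + 3 G$)
$o = 667892$ ($o = 258954 + 408938 = 667892$)
$f{\left(W \right)} = \frac{-352 + W}{-483 + 3 W}$ ($f{\left(W \right)} = \frac{-352 + W}{\left(6 + 3 W\right) - 489} = \frac{-352 + W}{-483 + 3 W}$)
$\frac{1}{f{\left(-671 \right)} + o} = \frac{1}{\frac{-352 - 671}{3 \left(-161 - 671\right)} + 667892} = \frac{1}{\frac{1}{3} \frac{1}{-832} \left(-1023\right) + 667892} = \frac{1}{\frac{1}{3} \left(- \frac{1}{832}\right) \left(-1023\right) + 667892} = \frac{1}{\frac{341}{832} + 667892} = \frac{1}{\frac{555686485}{832}} = \frac{832}{555686485}$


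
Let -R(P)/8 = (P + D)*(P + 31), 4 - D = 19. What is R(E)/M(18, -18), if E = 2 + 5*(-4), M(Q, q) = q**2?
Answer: 286/27 ≈ 10.593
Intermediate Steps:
D = -15 (D = 4 - 1*19 = 4 - 19 = -15)
E = -18 (E = 2 - 20 = -18)
R(P) = -8*(-15 + P)*(31 + P) (R(P) = -8*(P - 15)*(P + 31) = -8*(-15 + P)*(31 + P))
R(E)/M(18, -18) = (3720 - 128*(-18) - 8*(-18)**2)/((-18)**2) = (3720 + 2304 - 8*324)/324 = (3720 + 2304 - 2592)*(1/324) = 3432*(1/324) = 286/27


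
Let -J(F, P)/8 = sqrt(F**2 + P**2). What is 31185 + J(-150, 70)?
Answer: 31185 - 80*sqrt(274) ≈ 29861.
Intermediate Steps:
J(F, P) = -8*sqrt(F**2 + P**2)
31185 + J(-150, 70) = 31185 - 8*sqrt((-150)**2 + 70**2) = 31185 - 8*sqrt(22500 + 4900) = 31185 - 80*sqrt(274)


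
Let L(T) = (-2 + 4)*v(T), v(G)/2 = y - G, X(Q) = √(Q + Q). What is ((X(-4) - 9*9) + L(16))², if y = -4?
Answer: 25913 - 644*I*√2 ≈ 25913.0 - 910.75*I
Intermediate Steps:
X(Q) = √2*√Q (X(Q) = √(2*Q) = √2*√Q)
v(G) = -8 - 2*G (v(G) = 2*(-4 - G) = -8 - 2*G)
L(T) = -16 - 4*T (L(T) = (-2 + 4)*(-8 - 2*T) = 2*(-8 - 2*T) = -16 - 4*T)
((X(-4) - 9*9) + L(16))² = ((√2*√(-4) - 9*9) + (-16 - 4*16))² = ((√2*(2*I) - 81) + (-16 - 64))² = ((2*I*√2 - 81) - 80)² = ((-81 + 2*I*√2) - 80)² = (-161 + 2*I*√2)²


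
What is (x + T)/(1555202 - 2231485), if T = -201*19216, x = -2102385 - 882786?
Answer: 6847587/676283 ≈ 10.125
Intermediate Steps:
x = -2985171
T = -3862416
(x + T)/(1555202 - 2231485) = (-2985171 - 3862416)/(1555202 - 2231485) = -6847587/(-676283) = -6847587*(-1/676283) = 6847587/676283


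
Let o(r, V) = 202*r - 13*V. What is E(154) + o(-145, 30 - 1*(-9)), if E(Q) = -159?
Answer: -29956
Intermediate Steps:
o(r, V) = -13*V + 202*r
E(154) + o(-145, 30 - 1*(-9)) = -159 + (-13*(30 - 1*(-9)) + 202*(-145)) = -159 + (-13*(30 + 9) - 29290) = -159 + (-13*39 - 29290) = -159 + (-507 - 29290) = -159 - 29797 = -29956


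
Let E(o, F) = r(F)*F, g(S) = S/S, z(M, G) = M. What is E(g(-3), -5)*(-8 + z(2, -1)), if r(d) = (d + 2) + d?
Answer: -240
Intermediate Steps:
g(S) = 1
r(d) = 2 + 2*d (r(d) = (2 + d) + d = 2 + 2*d)
E(o, F) = F*(2 + 2*F) (E(o, F) = (2 + 2*F)*F = F*(2 + 2*F))
E(g(-3), -5)*(-8 + z(2, -1)) = (2*(-5)*(1 - 5))*(-8 + 2) = (2*(-5)*(-4))*(-6) = 40*(-6) = -240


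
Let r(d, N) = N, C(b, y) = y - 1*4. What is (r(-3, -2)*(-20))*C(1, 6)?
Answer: 80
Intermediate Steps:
C(b, y) = -4 + y (C(b, y) = y - 4 = -4 + y)
(r(-3, -2)*(-20))*C(1, 6) = (-2*(-20))*(-4 + 6) = 40*2 = 80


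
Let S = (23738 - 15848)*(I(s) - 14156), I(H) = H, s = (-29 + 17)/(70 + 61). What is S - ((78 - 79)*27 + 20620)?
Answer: -14634292403/131 ≈ -1.1171e+8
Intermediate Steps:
s = -12/131 ≈ -0.091603
S = -14631594720/131 (S = (23738 - 15848)*(-12/131 - 14156) = 7890*(-1854448/131) = -14631594720/131 ≈ -1.1169e+8)
S - ((78 - 79)*27 + 20620) = -14631594720/131 - ((78 - 79)*27 + 20620) = -14631594720/131 - (-1*27 + 20620) = -14631594720/131 - (-27 + 20620) = -14631594720/131 - 1*20593 = -14631594720/131 - 20593 = -14634292403/131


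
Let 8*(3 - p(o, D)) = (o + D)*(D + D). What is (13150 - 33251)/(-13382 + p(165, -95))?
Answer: 40202/23433 ≈ 1.7156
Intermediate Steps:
p(o, D) = 3 - D*(D + o)/4 (p(o, D) = 3 - (o + D)*(D + D)/8 = 3 - (D + o)*2*D/8 = 3 - D*(D + o)/4)
(13150 - 33251)/(-13382 + p(165, -95)) = (13150 - 33251)/(-13382 + (3 - 1/4*(-95)**2 - 1/4*(-95)*165)) = -20101/(-13382 + (3 - 1/4*9025 + 15675/4)) = -20101/(-13382 + (3 - 9025/4 + 15675/4)) = -20101/(-13382 + 3331/2) = -20101/(-23433/2) = -20101*(-2/23433) = 40202/23433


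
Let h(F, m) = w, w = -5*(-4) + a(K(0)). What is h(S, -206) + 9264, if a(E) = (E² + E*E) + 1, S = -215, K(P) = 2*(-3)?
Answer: 9357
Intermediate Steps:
K(P) = -6
a(E) = 1 + 2*E² (a(E) = (E² + E²) + 1 = 2*E² + 1 = 1 + 2*E²)
w = 93 (w = -5*(-4) + (1 + 2*(-6)²) = 20 + (1 + 2*36) = 20 + (1 + 72) = 20 + 73 = 93)
h(F, m) = 93
h(S, -206) + 9264 = 93 + 9264 = 9357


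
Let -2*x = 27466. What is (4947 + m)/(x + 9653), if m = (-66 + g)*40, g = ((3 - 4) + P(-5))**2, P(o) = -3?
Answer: -2947/4080 ≈ -0.72230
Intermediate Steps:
x = -13733 (x = -1/2*27466 = -13733)
g = 16 (g = ((3 - 4) - 3)**2 = (-1 - 3)**2 = (-4)**2 = 16)
m = -2000 (m = (-66 + 16)*40 = -50*40 = -2000)
(4947 + m)/(x + 9653) = (4947 - 2000)/(-13733 + 9653) = 2947/(-4080) = 2947*(-1/4080) = -2947/4080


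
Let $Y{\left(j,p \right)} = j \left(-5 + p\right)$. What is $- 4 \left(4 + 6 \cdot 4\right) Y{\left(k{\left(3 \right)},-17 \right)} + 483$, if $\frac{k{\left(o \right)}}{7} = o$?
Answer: $52227$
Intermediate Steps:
$k{\left(o \right)} = 7 o$
$- 4 \left(4 + 6 \cdot 4\right) Y{\left(k{\left(3 \right)},-17 \right)} + 483 = - 4 \left(4 + 6 \cdot 4\right) 7 \cdot 3 \left(-5 - 17\right) + 483 = - 4 \left(4 + 24\right) 21 \left(-22\right) + 483 = \left(-4\right) 28 \left(-462\right) + 483 = \left(-112\right) \left(-462\right) + 483 = 51744 + 483 = 52227$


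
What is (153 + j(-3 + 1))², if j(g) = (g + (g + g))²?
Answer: 35721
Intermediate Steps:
j(g) = 9*g² (j(g) = (g + 2*g)² = (3*g)² = 9*g²)
(153 + j(-3 + 1))² = (153 + 9*(-3 + 1)²)² = (153 + 9*(-2)²)² = (153 + 9*4)² = (153 + 36)² = 189² = 35721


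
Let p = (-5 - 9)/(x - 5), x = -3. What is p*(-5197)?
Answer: -36379/4 ≈ -9094.8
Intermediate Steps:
p = 7/4 (p = (-5 - 9)/(-3 - 5) = -14/(-8) = -14*(-⅛) = 7/4 ≈ 1.7500)
p*(-5197) = (7/4)*(-5197) = -36379/4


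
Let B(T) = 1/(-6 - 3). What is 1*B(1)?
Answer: -⅑ ≈ -0.11111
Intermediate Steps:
B(T) = -⅑ (B(T) = 1/(-9) = -⅑)
1*B(1) = 1*(-⅑) = -⅑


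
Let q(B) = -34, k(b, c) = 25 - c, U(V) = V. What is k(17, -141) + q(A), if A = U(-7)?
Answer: 132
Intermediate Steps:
A = -7
k(17, -141) + q(A) = (25 - 1*(-141)) - 34 = (25 + 141) - 34 = 166 - 34 = 132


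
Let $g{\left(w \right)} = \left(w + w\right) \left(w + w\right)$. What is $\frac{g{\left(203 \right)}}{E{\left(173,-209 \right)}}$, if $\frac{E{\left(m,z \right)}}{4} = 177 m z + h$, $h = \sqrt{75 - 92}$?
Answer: $- \frac{263728904901}{40957299244538} - \frac{41209 i \sqrt{17}}{40957299244538} \approx -0.0064391 - 4.1484 \cdot 10^{-9} i$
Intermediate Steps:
$h = i \sqrt{17}$ ($h = \sqrt{-17} = i \sqrt{17} \approx 4.1231 i$)
$g{\left(w \right)} = 4 w^{2}$ ($g{\left(w \right)} = 2 w 2 w = 4 w^{2}$)
$E{\left(m,z \right)} = 4 i \sqrt{17} + 708 m z$ ($E{\left(m,z \right)} = 4 \left(177 m z + i \sqrt{17}\right) = 4 \left(i \sqrt{17} + 177 m z\right) = 4 i \sqrt{17} + 708 m z$)
$\frac{g{\left(203 \right)}}{E{\left(173,-209 \right)}} = \frac{4 \cdot 203^{2}}{4 i \sqrt{17} + 708 \cdot 173 \left(-209\right)} = \frac{4 \cdot 41209}{4 i \sqrt{17} - 25599156} = \frac{164836}{-25599156 + 4 i \sqrt{17}}$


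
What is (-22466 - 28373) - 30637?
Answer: -81476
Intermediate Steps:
(-22466 - 28373) - 30637 = -50839 - 30637 = -81476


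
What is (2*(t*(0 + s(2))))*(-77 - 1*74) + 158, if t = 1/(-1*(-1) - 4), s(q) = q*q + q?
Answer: 762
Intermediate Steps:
s(q) = q + q**2 (s(q) = q**2 + q = q + q**2)
t = -1/3 (t = 1/(1 - 4) = 1/(-3) = -1/3 ≈ -0.33333)
(2*(t*(0 + s(2))))*(-77 - 1*74) + 158 = (2*(-(0 + 2*(1 + 2))/3))*(-77 - 1*74) + 158 = (2*(-(0 + 2*3)/3))*(-77 - 74) + 158 = (2*(-(0 + 6)/3))*(-151) + 158 = (2*(-1/3*6))*(-151) + 158 = (2*(-2))*(-151) + 158 = -4*(-151) + 158 = 604 + 158 = 762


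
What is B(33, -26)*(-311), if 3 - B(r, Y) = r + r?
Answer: 19593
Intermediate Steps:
B(r, Y) = 3 - 2*r (B(r, Y) = 3 - (r + r) = 3 - 2*r)
B(33, -26)*(-311) = (3 - 2*33)*(-311) = (3 - 66)*(-311) = -63*(-311) = 19593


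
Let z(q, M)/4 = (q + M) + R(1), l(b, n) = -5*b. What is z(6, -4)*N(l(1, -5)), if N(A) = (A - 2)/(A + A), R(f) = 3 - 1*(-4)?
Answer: 126/5 ≈ 25.200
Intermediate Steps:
R(f) = 7 (R(f) = 3 + 4 = 7)
z(q, M) = 28 + 4*M + 4*q (z(q, M) = 4*((q + M) + 7) = 4*((M + q) + 7) = 4*(7 + M + q) = 28 + 4*M + 4*q)
N(A) = (-2 + A)/(2*A) (N(A) = (-2 + A)/((2*A)) = (-2 + A)*(1/(2*A)) = (-2 + A)/(2*A))
z(6, -4)*N(l(1, -5)) = (28 + 4*(-4) + 4*6)*((-2 - 5*1)/(2*((-5*1)))) = (28 - 16 + 24)*((½)*(-2 - 5)/(-5)) = 36*((½)*(-⅕)*(-7)) = 36*(7/10) = 126/5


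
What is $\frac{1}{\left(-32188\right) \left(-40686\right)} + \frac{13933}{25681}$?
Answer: $\frac{18246670312825}{33631862459208} \approx 0.54254$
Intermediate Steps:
$\frac{1}{\left(-32188\right) \left(-40686\right)} + \frac{13933}{25681} = \left(- \frac{1}{32188}\right) \left(- \frac{1}{40686}\right) + 13933 \cdot \frac{1}{25681} = \frac{1}{1309600968} + \frac{13933}{25681} = \frac{18246670312825}{33631862459208}$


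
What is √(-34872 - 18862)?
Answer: I*√53734 ≈ 231.81*I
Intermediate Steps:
√(-34872 - 18862) = √(-53734) = I*√53734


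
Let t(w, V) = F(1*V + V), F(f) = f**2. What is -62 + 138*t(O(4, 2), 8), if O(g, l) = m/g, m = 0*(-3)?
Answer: 35266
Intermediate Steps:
m = 0
O(g, l) = 0 (O(g, l) = 0/g = 0)
t(w, V) = 4*V**2 (t(w, V) = (1*V + V)**2 = (V + V)**2 = (2*V)**2 = 4*V**2)
-62 + 138*t(O(4, 2), 8) = -62 + 138*(4*8**2) = -62 + 138*(4*64) = -62 + 138*256 = -62 + 35328 = 35266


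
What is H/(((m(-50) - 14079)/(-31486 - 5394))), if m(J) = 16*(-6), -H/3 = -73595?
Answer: 108567344/189 ≈ 5.7443e+5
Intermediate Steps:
H = 220785 (H = -3*(-73595) = 220785)
m(J) = -96
H/(((m(-50) - 14079)/(-31486 - 5394))) = 220785/(((-96 - 14079)/(-31486 - 5394))) = 220785/((-14175/(-36880))) = 220785/((-14175*(-1/36880))) = 220785/(2835/7376) = 220785*(7376/2835) = 108567344/189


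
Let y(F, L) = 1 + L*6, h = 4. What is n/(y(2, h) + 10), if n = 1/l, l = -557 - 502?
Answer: -1/37065 ≈ -2.6980e-5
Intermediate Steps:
l = -1059
y(F, L) = 1 + 6*L
n = -1/1059 (n = 1/(-1059) = -1/1059 ≈ -0.00094429)
n/(y(2, h) + 10) = -1/(1059*((1 + 6*4) + 10)) = -1/(1059*((1 + 24) + 10)) = -1/(1059*(25 + 10)) = -1/1059/35 = -1/1059*1/35 = -1/37065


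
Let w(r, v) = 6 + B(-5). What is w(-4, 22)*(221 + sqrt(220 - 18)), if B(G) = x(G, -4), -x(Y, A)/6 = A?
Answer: 6630 + 30*sqrt(202) ≈ 7056.4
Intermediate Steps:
x(Y, A) = -6*A
B(G) = 24 (B(G) = -6*(-4) = 24)
w(r, v) = 30 (w(r, v) = 6 + 24 = 30)
w(-4, 22)*(221 + sqrt(220 - 18)) = 30*(221 + sqrt(220 - 18)) = 30*(221 + sqrt(202)) = 6630 + 30*sqrt(202)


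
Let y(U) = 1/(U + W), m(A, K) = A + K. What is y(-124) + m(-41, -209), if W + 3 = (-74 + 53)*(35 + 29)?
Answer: -367751/1471 ≈ -250.00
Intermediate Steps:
W = -1347 (W = -3 + (-74 + 53)*(35 + 29) = -3 - 21*64 = -3 - 1344 = -1347)
y(U) = 1/(-1347 + U) (y(U) = 1/(U - 1347) = 1/(-1347 + U))
y(-124) + m(-41, -209) = 1/(-1347 - 124) + (-41 - 209) = 1/(-1471) - 250 = -1/1471 - 250 = -367751/1471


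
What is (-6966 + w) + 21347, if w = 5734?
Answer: 20115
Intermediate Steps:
(-6966 + w) + 21347 = (-6966 + 5734) + 21347 = -1232 + 21347 = 20115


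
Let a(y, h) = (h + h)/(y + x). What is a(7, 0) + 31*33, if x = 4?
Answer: 1023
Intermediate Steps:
a(y, h) = 2*h/(4 + y) (a(y, h) = (h + h)/(y + 4) = (2*h)/(4 + y) = 2*h/(4 + y))
a(7, 0) + 31*33 = 2*0/(4 + 7) + 31*33 = 2*0/11 + 1023 = 2*0*(1/11) + 1023 = 0 + 1023 = 1023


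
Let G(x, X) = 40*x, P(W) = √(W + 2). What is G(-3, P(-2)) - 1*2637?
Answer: -2757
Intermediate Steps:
P(W) = √(2 + W)
G(-3, P(-2)) - 1*2637 = 40*(-3) - 1*2637 = -120 - 2637 = -2757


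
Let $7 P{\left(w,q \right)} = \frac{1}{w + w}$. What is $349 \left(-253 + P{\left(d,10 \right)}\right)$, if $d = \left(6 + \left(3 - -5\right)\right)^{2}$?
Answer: $- \frac{242286619}{2744} \approx -88297.0$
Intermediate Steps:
$d = 196$ ($d = \left(6 + \left(3 + 5\right)\right)^{2} = \left(6 + 8\right)^{2} = 14^{2} = 196$)
$P{\left(w,q \right)} = \frac{1}{14 w}$ ($P{\left(w,q \right)} = \frac{1}{7 \left(w + w\right)} = \frac{1}{7 \cdot 2 w} = \frac{\frac{1}{2} \frac{1}{w}}{7} = \frac{1}{14 w}$)
$349 \left(-253 + P{\left(d,10 \right)}\right) = 349 \left(-253 + \frac{1}{14 \cdot 196}\right) = 349 \left(-253 + \frac{1}{14} \cdot \frac{1}{196}\right) = 349 \left(-253 + \frac{1}{2744}\right) = 349 \left(- \frac{694231}{2744}\right) = - \frac{242286619}{2744}$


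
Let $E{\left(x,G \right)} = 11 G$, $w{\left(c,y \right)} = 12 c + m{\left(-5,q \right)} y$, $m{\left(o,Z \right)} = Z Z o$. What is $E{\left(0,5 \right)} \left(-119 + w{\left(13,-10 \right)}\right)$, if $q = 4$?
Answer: $46035$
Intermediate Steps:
$m{\left(o,Z \right)} = o Z^{2}$ ($m{\left(o,Z \right)} = Z^{2} o = o Z^{2}$)
$w{\left(c,y \right)} = - 80 y + 12 c$ ($w{\left(c,y \right)} = 12 c + - 5 \cdot 4^{2} y = 12 c + \left(-5\right) 16 y = 12 c - 80 y = - 80 y + 12 c$)
$E{\left(0,5 \right)} \left(-119 + w{\left(13,-10 \right)}\right) = 11 \cdot 5 \left(-119 + \left(\left(-80\right) \left(-10\right) + 12 \cdot 13\right)\right) = 55 \left(-119 + \left(800 + 156\right)\right) = 55 \left(-119 + 956\right) = 55 \cdot 837 = 46035$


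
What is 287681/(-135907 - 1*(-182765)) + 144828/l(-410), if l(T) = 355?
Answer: 6888477179/16634590 ≈ 414.11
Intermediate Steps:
287681/(-135907 - 1*(-182765)) + 144828/l(-410) = 287681/(-135907 - 1*(-182765)) + 144828/355 = 287681/(-135907 + 182765) + 144828*(1/355) = 287681/46858 + 144828/355 = 6888477179/16634590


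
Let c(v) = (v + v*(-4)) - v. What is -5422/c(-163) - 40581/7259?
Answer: -32908555/2366434 ≈ -13.906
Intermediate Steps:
c(v) = -4*v (c(v) = (v - 4*v) - v = -3*v - v = -4*v)
-5422/c(-163) - 40581/7259 = -5422/((-4*(-163))) - 40581/7259 = -5422/652 - 40581*1/7259 = -5422*1/652 - 40581/7259 = -2711/326 - 40581/7259 = -32908555/2366434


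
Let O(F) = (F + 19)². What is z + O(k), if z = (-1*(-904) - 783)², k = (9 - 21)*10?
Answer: 24842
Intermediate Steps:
k = -120 (k = -12*10 = -120)
O(F) = (19 + F)²
z = 14641 (z = (904 - 783)² = 121² = 14641)
z + O(k) = 14641 + (19 - 120)² = 14641 + (-101)² = 14641 + 10201 = 24842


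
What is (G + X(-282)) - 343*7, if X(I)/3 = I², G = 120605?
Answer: 356776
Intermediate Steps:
X(I) = 3*I²
(G + X(-282)) - 343*7 = (120605 + 3*(-282)²) - 343*7 = (120605 + 3*79524) - 2401 = (120605 + 238572) - 2401 = 359177 - 2401 = 356776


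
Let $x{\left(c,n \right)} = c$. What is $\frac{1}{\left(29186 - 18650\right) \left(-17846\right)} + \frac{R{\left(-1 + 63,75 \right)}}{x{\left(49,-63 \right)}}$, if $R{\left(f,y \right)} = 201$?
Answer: $\frac{37793116607}{9213247344} \approx 4.102$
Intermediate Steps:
$\frac{1}{\left(29186 - 18650\right) \left(-17846\right)} + \frac{R{\left(-1 + 63,75 \right)}}{x{\left(49,-63 \right)}} = \frac{1}{\left(29186 - 18650\right) \left(-17846\right)} + \frac{201}{49} = \frac{1}{10536} \left(- \frac{1}{17846}\right) + 201 \cdot \frac{1}{49} = \frac{1}{10536} \left(- \frac{1}{17846}\right) + \frac{201}{49} = - \frac{1}{188025456} + \frac{201}{49} = \frac{37793116607}{9213247344}$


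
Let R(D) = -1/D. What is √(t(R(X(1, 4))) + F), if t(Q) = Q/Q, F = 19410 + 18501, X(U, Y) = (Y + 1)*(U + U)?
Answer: 2*√9478 ≈ 194.71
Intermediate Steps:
X(U, Y) = 2*U*(1 + Y) (X(U, Y) = (1 + Y)*(2*U) = 2*U*(1 + Y))
F = 37911
t(Q) = 1
√(t(R(X(1, 4))) + F) = √(1 + 37911) = √37912 = 2*√9478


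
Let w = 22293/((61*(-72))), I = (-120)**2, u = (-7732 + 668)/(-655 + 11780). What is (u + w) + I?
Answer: 78146596143/5429000 ≈ 14394.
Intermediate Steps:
u = -7064/11125 ≈ -0.63497
I = 14400
w = -2477/488 (w = 22293/(-4392) = 22293*(-1/4392) = -2477/488 ≈ -5.0758)
(u + w) + I = (-7064/11125 - 2477/488) + 14400 = -31003857/5429000 + 14400 = 78146596143/5429000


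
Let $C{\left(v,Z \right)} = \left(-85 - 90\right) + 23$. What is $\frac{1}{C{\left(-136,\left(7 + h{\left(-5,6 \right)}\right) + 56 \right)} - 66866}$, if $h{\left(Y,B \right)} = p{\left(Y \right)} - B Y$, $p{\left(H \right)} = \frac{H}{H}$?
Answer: $- \frac{1}{67018} \approx -1.4921 \cdot 10^{-5}$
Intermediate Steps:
$p{\left(H \right)} = 1$
$h{\left(Y,B \right)} = 1 - B Y$
$C{\left(v,Z \right)} = -152$ ($C{\left(v,Z \right)} = -175 + 23 = -152$)
$\frac{1}{C{\left(-136,\left(7 + h{\left(-5,6 \right)}\right) + 56 \right)} - 66866} = \frac{1}{-152 - 66866} = \frac{1}{-67018} = - \frac{1}{67018}$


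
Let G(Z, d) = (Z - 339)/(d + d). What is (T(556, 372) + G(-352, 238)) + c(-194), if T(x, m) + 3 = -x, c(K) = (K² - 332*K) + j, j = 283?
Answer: 48440877/476 ≈ 1.0177e+5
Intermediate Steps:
c(K) = 283 + K² - 332*K (c(K) = (K² - 332*K) + 283 = 283 + K² - 332*K)
T(x, m) = -3 - x
G(Z, d) = (-339 + Z)/(2*d) (G(Z, d) = (-339 + Z)/((2*d)) = (-339 + Z)*(1/(2*d)) = (-339 + Z)/(2*d))
(T(556, 372) + G(-352, 238)) + c(-194) = ((-3 - 1*556) + (½)*(-339 - 352)/238) + (283 + (-194)² - 332*(-194)) = ((-3 - 556) + (½)*(1/238)*(-691)) + (283 + 37636 + 64408) = (-559 - 691/476) + 102327 = -266775/476 + 102327 = 48440877/476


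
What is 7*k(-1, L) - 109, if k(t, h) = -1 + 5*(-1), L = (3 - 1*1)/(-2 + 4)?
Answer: -151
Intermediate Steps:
L = 1 (L = (3 - 1)/2 = 2*(½) = 1)
k(t, h) = -6 (k(t, h) = -1 - 5 = -6)
7*k(-1, L) - 109 = 7*(-6) - 109 = -42 - 109 = -151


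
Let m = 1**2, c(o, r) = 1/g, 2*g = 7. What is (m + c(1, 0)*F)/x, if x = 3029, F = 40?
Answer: 87/21203 ≈ 0.0041032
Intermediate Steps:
g = 7/2 (g = (1/2)*7 = 7/2 ≈ 3.5000)
c(o, r) = 2/7 (c(o, r) = 1/(7/2) = 2/7)
m = 1
(m + c(1, 0)*F)/x = (1 + (2/7)*40)/3029 = (1 + 80/7)*(1/3029) = (87/7)*(1/3029) = 87/21203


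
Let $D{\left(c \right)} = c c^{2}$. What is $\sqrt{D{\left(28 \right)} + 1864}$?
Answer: $2 \sqrt{5954} \approx 154.32$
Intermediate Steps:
$D{\left(c \right)} = c^{3}$
$\sqrt{D{\left(28 \right)} + 1864} = \sqrt{28^{3} + 1864} = \sqrt{21952 + 1864} = \sqrt{23816} = 2 \sqrt{5954}$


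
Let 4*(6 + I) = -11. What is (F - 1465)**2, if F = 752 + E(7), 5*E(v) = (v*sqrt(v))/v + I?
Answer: 204347137/400 - 2859*sqrt(7)/10 ≈ 5.1011e+5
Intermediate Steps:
I = -35/4 (I = -6 + (1/4)*(-11) = -6 - 11/4 = -35/4 ≈ -8.7500)
E(v) = -7/4 + sqrt(v)/5 (E(v) = ((v*sqrt(v))/v - 35/4)/5 = (v**(3/2)/v - 35/4)/5 = (sqrt(v) - 35/4)/5 = (-35/4 + sqrt(v))/5 = -7/4 + sqrt(v)/5)
F = 3001/4 + sqrt(7)/5 (F = 752 + (-7/4 + sqrt(7)/5) = 3001/4 + sqrt(7)/5 ≈ 750.78)
(F - 1465)**2 = ((3001/4 + sqrt(7)/5) - 1465)**2 = (-2859/4 + sqrt(7)/5)**2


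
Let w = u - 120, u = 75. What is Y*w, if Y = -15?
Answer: 675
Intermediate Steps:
w = -45 (w = 75 - 120 = -45)
Y*w = -15*(-45) = 675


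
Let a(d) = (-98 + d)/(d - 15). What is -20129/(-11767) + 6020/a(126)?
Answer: 280839584/11767 ≈ 23867.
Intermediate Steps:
a(d) = (-98 + d)/(-15 + d)
-20129/(-11767) + 6020/a(126) = -20129/(-11767) + 6020/(((-98 + 126)/(-15 + 126))) = -20129*(-1/11767) + 6020/((28/111)) = 20129/11767 + 6020/(((1/111)*28)) = 20129/11767 + 6020/(28/111) = 20129/11767 + 6020*(111/28) = 20129/11767 + 23865 = 280839584/11767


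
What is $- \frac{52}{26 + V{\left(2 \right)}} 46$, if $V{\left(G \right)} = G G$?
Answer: $- \frac{1196}{15} \approx -79.733$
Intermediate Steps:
$V{\left(G \right)} = G^{2}$
$- \frac{52}{26 + V{\left(2 \right)}} 46 = - \frac{52}{26 + 2^{2}} \cdot 46 = - \frac{52}{26 + 4} \cdot 46 = - \frac{52}{30} \cdot 46 = \left(-52\right) \frac{1}{30} \cdot 46 = \left(- \frac{26}{15}\right) 46 = - \frac{1196}{15}$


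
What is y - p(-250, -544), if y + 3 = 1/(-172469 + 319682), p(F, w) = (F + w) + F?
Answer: 153248734/147213 ≈ 1041.0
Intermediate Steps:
p(F, w) = w + 2*F
y = -441638/147213 (y = -3 + 1/(-172469 + 319682) = -3 + 1/147213 = -441638/147213 ≈ -3.0000)
y - p(-250, -544) = -441638/147213 - (-544 + 2*(-250)) = -441638/147213 - (-544 - 500) = -441638/147213 - 1*(-1044) = -441638/147213 + 1044 = 153248734/147213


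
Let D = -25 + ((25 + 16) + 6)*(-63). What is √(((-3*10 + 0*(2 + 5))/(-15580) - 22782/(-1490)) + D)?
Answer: I*√4002279723279370/1160710 ≈ 54.504*I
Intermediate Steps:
D = -2986 (D = -25 + (41 + 6)*(-63) = -25 + 47*(-63) = -25 - 2961 = -2986)
√(((-3*10 + 0*(2 + 5))/(-15580) - 22782/(-1490)) + D) = √(((-3*10 + 0*(2 + 5))/(-15580) - 22782/(-1490)) - 2986) = √(((-30 + 0*7)*(-1/15580) - 22782*(-1/1490)) - 2986) = √(((-30 + 0)*(-1/15580) + 11391/745) - 2986) = √((-30*(-1/15580) + 11391/745) - 2986) = √((3/1558 + 11391/745) - 2986) = √(17749413/1160710 - 2986) = √(-3448130647/1160710) = I*√4002279723279370/1160710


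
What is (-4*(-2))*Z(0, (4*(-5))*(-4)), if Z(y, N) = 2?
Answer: 16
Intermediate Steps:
(-4*(-2))*Z(0, (4*(-5))*(-4)) = -4*(-2)*2 = 8*2 = 16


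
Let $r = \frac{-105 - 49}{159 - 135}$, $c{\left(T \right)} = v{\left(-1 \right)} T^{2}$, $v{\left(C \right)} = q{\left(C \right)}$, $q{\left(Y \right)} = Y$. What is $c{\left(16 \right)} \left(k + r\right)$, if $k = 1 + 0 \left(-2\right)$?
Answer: $\frac{4160}{3} \approx 1386.7$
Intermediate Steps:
$v{\left(C \right)} = C$
$c{\left(T \right)} = - T^{2}$
$r = - \frac{77}{12}$ ($r = - \frac{154}{24} = \left(-154\right) \frac{1}{24} = - \frac{77}{12} \approx -6.4167$)
$k = 1$ ($k = 1 + 0 = 1$)
$c{\left(16 \right)} \left(k + r\right) = - 16^{2} \left(1 - \frac{77}{12}\right) = \left(-1\right) 256 \left(- \frac{65}{12}\right) = \left(-256\right) \left(- \frac{65}{12}\right) = \frac{4160}{3}$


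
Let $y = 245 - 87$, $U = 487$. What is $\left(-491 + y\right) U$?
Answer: $-162171$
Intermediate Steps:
$y = 158$
$\left(-491 + y\right) U = \left(-491 + 158\right) 487 = \left(-333\right) 487 = -162171$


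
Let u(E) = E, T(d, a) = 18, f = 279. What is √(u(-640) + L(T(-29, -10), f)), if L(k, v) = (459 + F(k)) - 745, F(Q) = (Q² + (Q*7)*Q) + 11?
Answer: √1677 ≈ 40.951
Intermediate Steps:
F(Q) = 11 + 8*Q² (F(Q) = (Q² + (7*Q)*Q) + 11 = (Q² + 7*Q²) + 11 = 8*Q² + 11 = 11 + 8*Q²)
L(k, v) = -275 + 8*k² (L(k, v) = (459 + (11 + 8*k²)) - 745 = (470 + 8*k²) - 745 = -275 + 8*k²)
√(u(-640) + L(T(-29, -10), f)) = √(-640 + (-275 + 8*18²)) = √(-640 + (-275 + 8*324)) = √(-640 + (-275 + 2592)) = √(-640 + 2317) = √1677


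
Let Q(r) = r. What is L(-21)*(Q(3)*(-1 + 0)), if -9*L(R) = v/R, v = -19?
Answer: 19/63 ≈ 0.30159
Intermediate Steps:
L(R) = 19/(9*R) (L(R) = -(-19)/(9*R) = 19/(9*R))
L(-21)*(Q(3)*(-1 + 0)) = ((19/9)/(-21))*(3*(-1 + 0)) = ((19/9)*(-1/21))*(3*(-1)) = -19/189*(-3) = 19/63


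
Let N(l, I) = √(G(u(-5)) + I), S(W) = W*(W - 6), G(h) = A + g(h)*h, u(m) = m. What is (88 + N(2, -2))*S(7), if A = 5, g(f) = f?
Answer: 616 + 14*√7 ≈ 653.04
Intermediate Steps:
G(h) = 5 + h² (G(h) = 5 + h*h = 5 + h²)
S(W) = W*(-6 + W)
N(l, I) = √(30 + I) (N(l, I) = √((5 + (-5)²) + I) = √((5 + 25) + I) = √(30 + I))
(88 + N(2, -2))*S(7) = (88 + √(30 - 2))*(7*(-6 + 7)) = (88 + √28)*(7*1) = (88 + 2*√7)*7 = 616 + 14*√7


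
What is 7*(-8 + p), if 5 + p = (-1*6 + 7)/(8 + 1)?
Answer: -812/9 ≈ -90.222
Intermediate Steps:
p = -44/9 (p = -5 + (-1*6 + 7)/(8 + 1) = -5 + (-6 + 7)/9 = -5 + 1*(⅑) = -5 + ⅑ = -44/9 ≈ -4.8889)
7*(-8 + p) = 7*(-8 - 44/9) = 7*(-116/9) = -812/9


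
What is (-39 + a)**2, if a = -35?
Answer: 5476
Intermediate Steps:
(-39 + a)**2 = (-39 - 35)**2 = (-74)**2 = 5476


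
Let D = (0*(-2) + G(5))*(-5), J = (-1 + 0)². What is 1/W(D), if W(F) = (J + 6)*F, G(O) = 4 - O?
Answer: 1/35 ≈ 0.028571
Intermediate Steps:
J = 1 (J = (-1)² = 1)
D = 5 (D = (0*(-2) + (4 - 1*5))*(-5) = (0 + (4 - 5))*(-5) = (0 - 1)*(-5) = -1*(-5) = 5)
W(F) = 7*F (W(F) = (1 + 6)*F = 7*F)
1/W(D) = 1/(7*5) = 1/35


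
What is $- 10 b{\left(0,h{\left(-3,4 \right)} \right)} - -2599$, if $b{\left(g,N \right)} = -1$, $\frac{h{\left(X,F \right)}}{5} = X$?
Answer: $2609$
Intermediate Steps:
$h{\left(X,F \right)} = 5 X$
$- 10 b{\left(0,h{\left(-3,4 \right)} \right)} - -2599 = \left(-10\right) \left(-1\right) - -2599 = 10 + 2599 = 2609$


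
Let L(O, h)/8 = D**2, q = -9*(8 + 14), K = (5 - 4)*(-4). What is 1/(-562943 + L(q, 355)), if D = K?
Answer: -1/562815 ≈ -1.7768e-6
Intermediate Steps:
K = -4 (K = 1*(-4) = -4)
D = -4
q = -198 (q = -9*22 = -198)
L(O, h) = 128 (L(O, h) = 8*(-4)**2 = 8*16 = 128)
1/(-562943 + L(q, 355)) = 1/(-562943 + 128) = 1/(-562815) = -1/562815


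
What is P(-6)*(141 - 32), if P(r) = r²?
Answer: 3924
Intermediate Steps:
P(-6)*(141 - 32) = (-6)²*(141 - 32) = 36*109 = 3924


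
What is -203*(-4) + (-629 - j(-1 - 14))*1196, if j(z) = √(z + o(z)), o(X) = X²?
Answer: -751472 - 1196*√210 ≈ -7.6880e+5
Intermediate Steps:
j(z) = √(z + z²)
-203*(-4) + (-629 - j(-1 - 14))*1196 = -203*(-4) + (-629 - √((-1 - 14)*(1 + (-1 - 14))))*1196 = 812 + (-629 - √(-15*(1 - 15)))*1196 = 812 + (-629 - √(-15*(-14)))*1196 = 812 + (-629 - √210)*1196 = 812 + (-752284 - 1196*√210) = -751472 - 1196*√210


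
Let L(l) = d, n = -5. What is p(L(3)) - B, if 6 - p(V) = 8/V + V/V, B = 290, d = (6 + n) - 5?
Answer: -283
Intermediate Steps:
d = -4 (d = (6 - 5) - 5 = 1 - 5 = -4)
L(l) = -4
p(V) = 5 - 8/V (p(V) = 6 - (8/V + V/V) = 6 - (8/V + 1) = 6 - (1 + 8/V) = 6 + (-1 - 8/V) = 5 - 8/V)
p(L(3)) - B = (5 - 8/(-4)) - 1*290 = (5 - 8*(-1/4)) - 290 = (5 + 2) - 290 = 7 - 290 = -283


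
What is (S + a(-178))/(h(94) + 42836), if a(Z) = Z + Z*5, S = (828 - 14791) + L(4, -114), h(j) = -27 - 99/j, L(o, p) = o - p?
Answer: -1401822/4023947 ≈ -0.34837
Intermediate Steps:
S = -13845 (S = (828 - 14791) + (4 - 1*(-114)) = -13963 + (4 + 114) = -13963 + 118 = -13845)
a(Z) = 6*Z (a(Z) = Z + 5*Z = 6*Z)
(S + a(-178))/(h(94) + 42836) = (-13845 + 6*(-178))/((-27 - 99/94) + 42836) = (-13845 - 1068)/((-27 - 99*1/94) + 42836) = -14913/((-27 - 99/94) + 42836) = -14913/(-2637/94 + 42836) = -14913/4023947/94 = -14913*94/4023947 = -1401822/4023947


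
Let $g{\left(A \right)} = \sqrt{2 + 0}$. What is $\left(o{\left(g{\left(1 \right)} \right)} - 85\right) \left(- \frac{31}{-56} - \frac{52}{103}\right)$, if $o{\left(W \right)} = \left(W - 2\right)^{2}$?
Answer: $- \frac{22199}{5768} - \frac{281 \sqrt{2}}{1442} \approx -4.1242$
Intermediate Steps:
$g{\left(A \right)} = \sqrt{2}$
$o{\left(W \right)} = \left(-2 + W\right)^{2}$
$\left(o{\left(g{\left(1 \right)} \right)} - 85\right) \left(- \frac{31}{-56} - \frac{52}{103}\right) = \left(\left(-2 + \sqrt{2}\right)^{2} - 85\right) \left(- \frac{31}{-56} - \frac{52}{103}\right) = \left(\left(-2 + \sqrt{2}\right)^{2} - 85\right) \left(\left(-31\right) \left(- \frac{1}{56}\right) - \frac{52}{103}\right) = \left(-85 + \left(-2 + \sqrt{2}\right)^{2}\right) \left(\frac{31}{56} - \frac{52}{103}\right) = \left(-85 + \left(-2 + \sqrt{2}\right)^{2}\right) \frac{281}{5768} = - \frac{23885}{5768} + \frac{281 \left(-2 + \sqrt{2}\right)^{2}}{5768}$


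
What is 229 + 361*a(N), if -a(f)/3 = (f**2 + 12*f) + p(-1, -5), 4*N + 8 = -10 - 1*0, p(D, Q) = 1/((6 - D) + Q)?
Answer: 144955/4 ≈ 36239.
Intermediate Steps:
p(D, Q) = 1/(6 + Q - D)
N = -9/2 (N = -2 + (-10 - 1*0)/4 = -2 + (-10 + 0)/4 = -2 + (1/4)*(-10) = -2 - 5/2 = -9/2 ≈ -4.5000)
a(f) = -3/2 - 36*f - 3*f**2 (a(f) = -3*((f**2 + 12*f) + 1/(6 - 5 - 1*(-1))) = -3*((f**2 + 12*f) + 1/(6 - 5 + 1)) = -3*((f**2 + 12*f) + 1/2) = -3*(1/2 + f**2 + 12*f) = -3/2 - 36*f - 3*f**2)
229 + 361*a(N) = 229 + 361*(-3/2 - 36*(-9/2) - 3*(-9/2)**2) = 229 + 361*(-3/2 + 162 - 3*81/4) = 229 + 361*(-3/2 + 162 - 243/4) = 229 + 361*(399/4) = 229 + 144039/4 = 144955/4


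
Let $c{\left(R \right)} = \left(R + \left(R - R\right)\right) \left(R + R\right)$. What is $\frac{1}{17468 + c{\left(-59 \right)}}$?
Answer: $\frac{1}{24430} \approx 4.0933 \cdot 10^{-5}$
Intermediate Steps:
$c{\left(R \right)} = 2 R^{2}$ ($c{\left(R \right)} = \left(R + 0\right) 2 R = R 2 R = 2 R^{2}$)
$\frac{1}{17468 + c{\left(-59 \right)}} = \frac{1}{17468 + 2 \left(-59\right)^{2}} = \frac{1}{17468 + 2 \cdot 3481} = \frac{1}{17468 + 6962} = \frac{1}{24430}$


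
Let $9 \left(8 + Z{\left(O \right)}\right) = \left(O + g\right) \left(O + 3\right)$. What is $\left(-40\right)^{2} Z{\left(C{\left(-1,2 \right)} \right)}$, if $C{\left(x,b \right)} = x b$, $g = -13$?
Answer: $- \frac{46400}{3} \approx -15467.0$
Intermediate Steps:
$C{\left(x,b \right)} = b x$
$Z{\left(O \right)} = -8 + \frac{\left(-13 + O\right) \left(3 + O\right)}{9}$ ($Z{\left(O \right)} = -8 + \frac{\left(O - 13\right) \left(O + 3\right)}{9} = -8 + \frac{\left(-13 + O\right) \left(3 + O\right)}{9}$)
$\left(-40\right)^{2} Z{\left(C{\left(-1,2 \right)} \right)} = \left(-40\right)^{2} \left(- \frac{37}{3} - \frac{10 \cdot 2 \left(-1\right)}{9} + \frac{\left(2 \left(-1\right)\right)^{2}}{9}\right) = 1600 \left(- \frac{37}{3} - - \frac{20}{9} + \frac{\left(-2\right)^{2}}{9}\right) = 1600 \left(- \frac{37}{3} + \frac{20}{9} + \frac{1}{9} \cdot 4\right) = 1600 \left(- \frac{37}{3} + \frac{20}{9} + \frac{4}{9}\right) = 1600 \left(- \frac{29}{3}\right) = - \frac{46400}{3}$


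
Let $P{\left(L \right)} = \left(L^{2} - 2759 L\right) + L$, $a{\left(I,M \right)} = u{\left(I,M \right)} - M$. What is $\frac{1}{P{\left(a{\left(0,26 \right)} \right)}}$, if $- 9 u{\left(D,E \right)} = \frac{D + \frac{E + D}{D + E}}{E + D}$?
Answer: $\frac{54756}{3964115845} \approx 1.3813 \cdot 10^{-5}$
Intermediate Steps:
$u{\left(D,E \right)} = - \frac{1 + D}{9 \left(D + E\right)}$ ($u{\left(D,E \right)} = - \frac{\left(D + \frac{E + D}{D + E}\right) \frac{1}{E + D}}{9} = - \frac{\left(D + \frac{D + E}{D + E}\right) \frac{1}{D + E}}{9} = - \frac{\left(D + 1\right) \frac{1}{D + E}}{9} = - \frac{\left(1 + D\right) \frac{1}{D + E}}{9} = - \frac{\frac{1}{D + E} \left(1 + D\right)}{9} = - \frac{1 + D}{9 \left(D + E\right)}$)
$a{\left(I,M \right)} = - M + \frac{-1 - I}{9 \left(I + M\right)}$ ($a{\left(I,M \right)} = \frac{-1 - I}{9 \left(I + M\right)} - M = - M + \frac{-1 - I}{9 \left(I + M\right)}$)
$P{\left(L \right)} = L^{2} - 2758 L$
$\frac{1}{P{\left(a{\left(0,26 \right)} \right)}} = \frac{1}{\frac{- \frac{1}{9} - 0 - 26 \left(0 + 26\right)}{0 + 26} \left(-2758 + \frac{- \frac{1}{9} - 0 - 26 \left(0 + 26\right)}{0 + 26}\right)} = \frac{1}{\frac{- \frac{1}{9} + 0 - 26 \cdot 26}{26} \left(-2758 + \frac{- \frac{1}{9} + 0 - 26 \cdot 26}{26}\right)} = \frac{1}{\frac{- \frac{1}{9} + 0 - 676}{26} \left(-2758 + \frac{- \frac{1}{9} + 0 - 676}{26}\right)} = \frac{1}{\frac{1}{26} \left(- \frac{6085}{9}\right) \left(-2758 + \frac{1}{26} \left(- \frac{6085}{9}\right)\right)} = \frac{1}{\left(- \frac{6085}{234}\right) \left(-2758 - \frac{6085}{234}\right)} = \frac{1}{\left(- \frac{6085}{234}\right) \left(- \frac{651457}{234}\right)} = \frac{1}{\frac{3964115845}{54756}} = \frac{54756}{3964115845}$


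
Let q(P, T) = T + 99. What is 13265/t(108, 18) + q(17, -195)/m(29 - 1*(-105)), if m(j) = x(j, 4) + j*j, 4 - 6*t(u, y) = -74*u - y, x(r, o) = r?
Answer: 119917813/12081105 ≈ 9.9261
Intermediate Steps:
t(u, y) = ⅔ + y/6 + 37*u/3 (t(u, y) = ⅔ - (-74*u - y)/6 = ⅔ - (-y - 74*u)/6 = ⅔ + (y/6 + 37*u/3) = ⅔ + y/6 + 37*u/3)
q(P, T) = 99 + T
m(j) = j + j² (m(j) = j + j*j = j + j²)
13265/t(108, 18) + q(17, -195)/m(29 - 1*(-105)) = 13265/(⅔ + (⅙)*18 + (37/3)*108) + (99 - 195)/(((29 - 1*(-105))*(1 + (29 - 1*(-105))))) = 13265/(⅔ + 3 + 1332) - 96*1/((1 + (29 + 105))*(29 + 105)) = 13265/(4007/3) - 96*1/(134*(1 + 134)) = 13265*(3/4007) - 96/(134*135) = 39795/4007 - 96/18090 = 39795/4007 - 96*1/18090 = 39795/4007 - 16/3015 = 119917813/12081105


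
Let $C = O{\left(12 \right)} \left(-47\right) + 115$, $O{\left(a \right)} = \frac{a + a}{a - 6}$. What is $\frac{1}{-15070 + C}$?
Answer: $- \frac{1}{15143} \approx -6.6037 \cdot 10^{-5}$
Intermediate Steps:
$O{\left(a \right)} = \frac{2 a}{-6 + a}$
$C = -73$ ($C = 2 \cdot 12 \frac{1}{-6 + 12} \left(-47\right) + 115 = 2 \cdot 12 \cdot \frac{1}{6} \left(-47\right) + 115 = 4 \left(-47\right) + 115 = -188 + 115 = -73$)
$\frac{1}{-15070 + C} = \frac{1}{-15070 - 73} = \frac{1}{-15143} = - \frac{1}{15143}$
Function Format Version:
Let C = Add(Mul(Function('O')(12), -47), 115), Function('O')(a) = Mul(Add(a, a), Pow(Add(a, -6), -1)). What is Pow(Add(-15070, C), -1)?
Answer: Rational(-1, 15143) ≈ -6.6037e-5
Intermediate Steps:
Function('O')(a) = Mul(2, a, Pow(Add(-6, a), -1)) (Function('O')(a) = Mul(Mul(2, a), Pow(Add(-6, a), -1)) = Mul(2, a, Pow(Add(-6, a), -1)))
C = -73 (C = Add(Mul(Mul(2, 12, Pow(Add(-6, 12), -1)), -47), 115) = Add(Mul(Mul(2, 12, Pow(6, -1)), -47), 115) = Add(Mul(Mul(2, 12, Rational(1, 6)), -47), 115) = Add(Mul(4, -47), 115) = Add(-188, 115) = -73)
Pow(Add(-15070, C), -1) = Pow(Add(-15070, -73), -1) = Pow(-15143, -1) = Rational(-1, 15143)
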